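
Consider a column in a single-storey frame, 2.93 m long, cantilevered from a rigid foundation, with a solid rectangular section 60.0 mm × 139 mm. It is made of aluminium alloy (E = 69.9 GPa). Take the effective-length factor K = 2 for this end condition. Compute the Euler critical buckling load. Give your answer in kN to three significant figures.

P_cr ≈ 50.3 kN

Buckling occurs about the weak axis: I_min = h·b³/12 with b = 60.0 mm (the shorter side).
I_min = 139×60.0³/12 = 2.502×10^6 mm⁴
I = 2.502×10^6 mm⁴ = 2.502×10^-6 m⁴
Effective length L_e = K·L = 2 × 2.93 = 5.860 m
P_cr = π²EI / L_e² = π² × 69.9×10⁹ × 2.502×10^-6 / 5.860² = 5.027×10^4 N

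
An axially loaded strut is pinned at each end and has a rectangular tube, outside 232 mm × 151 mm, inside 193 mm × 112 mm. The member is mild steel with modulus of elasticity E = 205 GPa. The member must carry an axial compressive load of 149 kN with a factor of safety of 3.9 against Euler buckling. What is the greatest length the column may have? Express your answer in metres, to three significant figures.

Weak-axis I_min = (h_o·b_o³ − h_i·b_i³)/12 with b_o = 151, b_i = 112.0 mm (shorter outer/inner sides).
I_min = (232×151³ − 193.0×112.0³)/12 = 4.397×10^7 mm⁴
I = 4.397×10^-5 m⁴
Required critical load P_cr = n·P = 3.9 × 149 = 581.1 kN = 5.811×10^5 N
From P_cr = π²EI/(K·L)²:  L = (1/K)·√(π²EI/P_cr) = (1/1)·√(π²×2.05×10^11×4.397×10^-5/5.811×10^5)
L = 12.4 m

L_max ≈ 12.4 m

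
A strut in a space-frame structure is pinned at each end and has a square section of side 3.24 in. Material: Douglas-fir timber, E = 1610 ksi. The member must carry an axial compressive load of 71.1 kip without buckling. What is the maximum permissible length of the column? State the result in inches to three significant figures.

I = a⁴/12 = 3.24⁴/12 = 9.183 in⁴
At the buckling limit P_cr = P = 7.110×10^4 lb
From P_cr = π²EI/(K·L)²:  L = (1/K)·√(π²EI/P_cr) = (1/1)·√(π²×1.61×10^6×9.183/7.110×10^4)
L = 45.3 in

L_max ≈ 45.3 in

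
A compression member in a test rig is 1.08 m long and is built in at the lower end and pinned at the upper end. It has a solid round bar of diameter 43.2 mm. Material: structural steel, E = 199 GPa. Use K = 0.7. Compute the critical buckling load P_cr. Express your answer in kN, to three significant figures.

I = πd⁴/64 = π×43.2⁴/64 = 1.710×10^5 mm⁴
I = 1.710×10^5 mm⁴ = 1.710×10^-7 m⁴
Effective length L_e = K·L = 0.7 × 1.08 = 0.7560 m
P_cr = π²EI / L_e² = π² × 199×10⁹ × 1.710×10^-7 / 0.7560² = 5.875×10^5 N

P_cr ≈ 588 kN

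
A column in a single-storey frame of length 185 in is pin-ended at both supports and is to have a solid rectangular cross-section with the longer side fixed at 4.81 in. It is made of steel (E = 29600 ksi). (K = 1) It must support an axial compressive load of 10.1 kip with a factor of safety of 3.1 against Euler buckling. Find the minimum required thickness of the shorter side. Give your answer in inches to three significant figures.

b ≈ 2.09 in

Required P_cr = n·P = 3.1 × 10.1 = 31.31 kip
L_e = K·L = 1 × 185 = 185.0 in
Required I = P_cr·L_e²/(π²E) = 3.131×10^4 × 185.0² / (π² × 2.96×10^7) = 3.668 in⁴
Rectangle, weak axis: I_min = h·b³/12 with h = 4.81 in fixed  ⇒  b = (12I/h)^(1/3) = 2.09 in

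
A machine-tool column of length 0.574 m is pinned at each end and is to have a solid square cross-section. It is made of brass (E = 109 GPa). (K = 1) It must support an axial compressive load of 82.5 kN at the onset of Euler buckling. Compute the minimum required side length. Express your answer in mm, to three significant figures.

L_e = K·L = 1 × 0.574 = 0.5740 m
Required I = P_cr·L_e²/(π²E) = 8.250×10^4 × 0.5740² / (π² × 1.09×10^11) = 2.527×10^-8 m⁴
I_req = 2.527×10^4 mm⁴
Solid square: I = a⁴/12  ⇒  a = (12I)^(1/4) = (12×2.527×10^4)^(1/4) = 23.5 mm

a ≈ 23.5 mm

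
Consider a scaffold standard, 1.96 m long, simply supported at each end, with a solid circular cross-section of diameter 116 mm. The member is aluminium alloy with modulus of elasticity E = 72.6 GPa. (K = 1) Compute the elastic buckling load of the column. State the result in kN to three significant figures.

P_cr ≈ 1660 kN

I = πd⁴/64 = π×116⁴/64 = 8.888×10^6 mm⁴
I = 8.888×10^6 mm⁴ = 8.888×10^-6 m⁴
Effective length L_e = K·L = 1 × 1.96 = 1.960 m
P_cr = π²EI / L_e² = π² × 72.6×10⁹ × 8.888×10^-6 / 1.960² = 1.658×10^6 N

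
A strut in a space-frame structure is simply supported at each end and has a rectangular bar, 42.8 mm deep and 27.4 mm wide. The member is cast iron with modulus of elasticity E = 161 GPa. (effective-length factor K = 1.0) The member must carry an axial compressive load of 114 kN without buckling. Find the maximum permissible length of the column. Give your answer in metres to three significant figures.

Buckling occurs about the weak axis: I_min = h·b³/12 with b = 27.4 mm (the shorter side).
I_min = 42.8×27.4³/12 = 7.337×10^4 mm⁴
I = 7.337×10^-8 m⁴
At the buckling limit P_cr = P = 1.140×10^5 N
From P_cr = π²EI/(K·L)²:  L = (1/K)·√(π²EI/P_cr) = (1/1)·√(π²×1.61×10^11×7.337×10^-8/1.140×10^5)
L = 1.01 m

L_max ≈ 1.01 m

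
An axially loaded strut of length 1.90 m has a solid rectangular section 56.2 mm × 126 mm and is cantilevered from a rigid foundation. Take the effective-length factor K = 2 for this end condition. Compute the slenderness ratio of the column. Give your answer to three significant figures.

For a rectangle r_min = b/√12 = 56.2/√12 = 16.22 mm
L_e = K·L = 2 × 1.90 m = 3.800 m = 3800.0 mm
λ = L_e / r_min = 3800.0 / 16.22 = 234

λ ≈ 234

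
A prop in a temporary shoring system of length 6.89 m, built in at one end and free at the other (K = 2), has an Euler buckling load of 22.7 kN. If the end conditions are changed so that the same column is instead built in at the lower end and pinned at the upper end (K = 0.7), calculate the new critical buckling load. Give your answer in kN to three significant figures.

P_cr ∝ 1/K², so P_cr,new = P_cr,old × (K_old/K_new)² = 22.7 × (2/0.7)²
= 22.7 × 8.163 = 185 kN

P_cr ≈ 185 kN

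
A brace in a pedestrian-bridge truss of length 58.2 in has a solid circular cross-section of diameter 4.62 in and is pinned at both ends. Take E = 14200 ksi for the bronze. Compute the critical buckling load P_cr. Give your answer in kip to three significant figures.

I = πd⁴/64 = π×4.62⁴/64 = 22.36 in⁴
Effective length L_e = K·L = 1 × 58.2 = 58.20 in
P_cr = π²EI / L_e² = π² × 14200×10³ × 22.36 / 58.20² = 9.253×10^5 lb

P_cr ≈ 925 kip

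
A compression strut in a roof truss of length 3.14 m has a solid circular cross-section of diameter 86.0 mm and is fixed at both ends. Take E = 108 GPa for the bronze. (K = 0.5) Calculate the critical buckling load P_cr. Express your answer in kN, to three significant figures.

I = πd⁴/64 = π×86.0⁴/64 = 2.685×10^6 mm⁴
I = 2.685×10^6 mm⁴ = 2.685×10^-6 m⁴
Effective length L_e = K·L = 0.5 × 3.14 = 1.570 m
P_cr = π²EI / L_e² = π² × 108×10⁹ × 2.685×10^-6 / 1.570² = 1.161×10^6 N

P_cr ≈ 1160 kN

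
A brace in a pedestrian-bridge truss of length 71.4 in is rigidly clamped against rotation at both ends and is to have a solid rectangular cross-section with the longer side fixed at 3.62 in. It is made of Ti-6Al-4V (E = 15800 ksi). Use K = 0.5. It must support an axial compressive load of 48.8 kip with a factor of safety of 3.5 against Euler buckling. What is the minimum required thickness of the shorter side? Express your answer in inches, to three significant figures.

Required P_cr = n·P = 3.5 × 48.8 = 170.8 kip
L_e = K·L = 0.5 × 71.4 = 35.70 in
Required I = P_cr·L_e²/(π²E) = 1.708×10^5 × 35.70² / (π² × 1.58×10^7) = 1.396 in⁴
Rectangle, weak axis: I_min = h·b³/12 with h = 3.62 in fixed  ⇒  b = (12I/h)^(1/3) = 1.67 in

b ≈ 1.67 in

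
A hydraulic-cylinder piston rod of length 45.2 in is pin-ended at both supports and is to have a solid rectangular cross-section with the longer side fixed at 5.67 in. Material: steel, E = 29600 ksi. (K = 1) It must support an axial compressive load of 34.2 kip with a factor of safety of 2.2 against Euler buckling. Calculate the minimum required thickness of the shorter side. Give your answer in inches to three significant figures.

Required P_cr = n·P = 2.2 × 34.2 = 75.24 kip
L_e = K·L = 1 × 45.2 = 45.20 in
Required I = P_cr·L_e²/(π²E) = 7.524×10^4 × 45.20² / (π² × 2.96×10^7) = 0.5262 in⁴
Rectangle, weak axis: I_min = h·b³/12 with h = 5.67 in fixed  ⇒  b = (12I/h)^(1/3) = 1.04 in

b ≈ 1.04 in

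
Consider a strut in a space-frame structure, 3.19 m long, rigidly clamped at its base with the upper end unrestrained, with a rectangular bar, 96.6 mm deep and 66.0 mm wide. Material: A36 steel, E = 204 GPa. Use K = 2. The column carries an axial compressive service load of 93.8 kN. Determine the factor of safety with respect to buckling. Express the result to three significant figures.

Buckling occurs about the weak axis: I_min = h·b³/12 with b = 66.0 mm (the shorter side).
I_min = 96.6×66.0³/12 = 2.314×10^6 mm⁴
I = 2.314×10^6 mm⁴ = 2.314×10^-6 m⁴
Effective length L_e = K·L = 2 × 3.19 = 6.380 m
P_cr = π²EI / L_e² = π² × 204×10⁹ × 2.314×10^-6 / 6.380² = 1.145×10^5 N
Factor of safety n = P_cr / P = 114.48 / 93.8 = 1.22

n ≈ 1.22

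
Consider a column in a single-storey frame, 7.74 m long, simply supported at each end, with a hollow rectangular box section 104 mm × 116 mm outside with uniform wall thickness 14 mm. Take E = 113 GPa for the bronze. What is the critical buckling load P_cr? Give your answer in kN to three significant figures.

P_cr ≈ 142 kN

Inner dimensions: h_i = 116 − 2×14 = 88.00 mm, b_i = 104 − 2×14 = 76.00 mm
Weak-axis I_min = (h_o·b_o³ − h_i·b_i³)/12 with b_o = 104, b_i = 76.00 mm (shorter outer/inner sides).
I_min = (116×104³ − 88.00×76.00³)/12 = 7.655×10^6 mm⁴
I = 7.655×10^6 mm⁴ = 7.655×10^-6 m⁴
Effective length L_e = K·L = 1 × 7.74 = 7.740 m
P_cr = π²EI / L_e² = π² × 113×10⁹ × 7.655×10^-6 / 7.740² = 1.425×10^5 N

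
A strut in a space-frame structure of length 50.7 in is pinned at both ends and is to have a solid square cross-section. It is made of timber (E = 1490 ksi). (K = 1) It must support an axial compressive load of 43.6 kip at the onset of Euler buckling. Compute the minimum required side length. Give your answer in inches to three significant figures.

a ≈ 3.09 in

L_e = K·L = 1 × 50.7 = 50.70 in
Required I = P_cr·L_e²/(π²E) = 4.360×10^4 × 50.70² / (π² × 1.49×10^6) = 7.621 in⁴
Solid square: I = a⁴/12  ⇒  a = (12I)^(1/4) = (12×7.621)^(1/4) = 3.09 in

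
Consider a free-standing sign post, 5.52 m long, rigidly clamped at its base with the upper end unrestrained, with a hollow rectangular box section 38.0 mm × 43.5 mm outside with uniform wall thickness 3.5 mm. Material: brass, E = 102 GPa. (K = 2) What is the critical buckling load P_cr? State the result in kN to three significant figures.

Inner dimensions: h_i = 43.5 − 2×3.5 = 36.50 mm, b_i = 38.0 − 2×3.5 = 31.00 mm
Weak-axis I_min = (h_o·b_o³ − h_i·b_i³)/12 with b_o = 38.0, b_i = 31.00 mm (shorter outer/inner sides).
I_min = (43.5×38.0³ − 36.50×31.00³)/12 = 1.083×10^5 mm⁴
I = 1.083×10^5 mm⁴ = 1.083×10^-7 m⁴
Effective length L_e = K·L = 2 × 5.52 = 11.04 m
P_cr = π²EI / L_e² = π² × 102×10⁹ × 1.083×10^-7 / 11.04² = 894.5 N

P_cr ≈ 0.894 kN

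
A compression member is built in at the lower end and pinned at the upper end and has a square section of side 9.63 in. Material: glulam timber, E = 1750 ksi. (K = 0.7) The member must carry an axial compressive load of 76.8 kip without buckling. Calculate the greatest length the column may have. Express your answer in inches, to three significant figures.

L_max ≈ 574 in

I = a⁴/12 = 9.63⁴/12 = 716.7 in⁴
At the buckling limit P_cr = P = 7.680×10^4 lb
From P_cr = π²EI/(K·L)²:  L = (1/K)·√(π²EI/P_cr) = (1/0.7)·√(π²×1.75×10^6×716.7/7.680×10^4)
L = 574 in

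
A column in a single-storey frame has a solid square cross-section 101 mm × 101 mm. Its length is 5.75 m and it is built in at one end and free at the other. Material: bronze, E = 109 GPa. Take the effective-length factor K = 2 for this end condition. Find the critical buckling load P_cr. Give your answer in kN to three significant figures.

I = a⁴/12 = 101⁴/12 = 8.672×10^6 mm⁴
I = 8.672×10^6 mm⁴ = 8.672×10^-6 m⁴
Effective length L_e = K·L = 2 × 5.75 = 11.50 m
P_cr = π²EI / L_e² = π² × 109×10⁹ × 8.672×10^-6 / 11.50² = 7.054×10^4 N

P_cr ≈ 70.5 kN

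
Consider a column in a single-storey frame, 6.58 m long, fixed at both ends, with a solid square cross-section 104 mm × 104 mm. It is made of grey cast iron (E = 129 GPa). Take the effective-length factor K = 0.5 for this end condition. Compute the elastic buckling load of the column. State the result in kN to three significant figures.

I = a⁴/12 = 104⁴/12 = 9.749×10^6 mm⁴
I = 9.749×10^6 mm⁴ = 9.749×10^-6 m⁴
Effective length L_e = K·L = 0.5 × 6.58 = 3.290 m
P_cr = π²EI / L_e² = π² × 129×10⁹ × 9.749×10^-6 / 3.290² = 1.147×10^6 N

P_cr ≈ 1150 kN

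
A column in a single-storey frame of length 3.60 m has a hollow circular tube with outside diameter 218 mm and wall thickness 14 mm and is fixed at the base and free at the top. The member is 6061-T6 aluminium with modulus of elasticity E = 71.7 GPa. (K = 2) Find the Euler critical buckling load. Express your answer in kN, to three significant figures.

Inner diameter d_i = 218 − 2×14 = 190.0 mm
I = π(d_o⁴ − d_i⁴)/64 = π(218⁴ − 190.0⁴)/64 = 4.689×10^7 mm⁴
I = 4.689×10^7 mm⁴ = 4.689×10^-5 m⁴
Effective length L_e = K·L = 2 × 3.60 = 7.200 m
P_cr = π²EI / L_e² = π² × 71.7×10⁹ × 4.689×10^-5 / 7.200² = 6.401×10^5 N

P_cr ≈ 640 kN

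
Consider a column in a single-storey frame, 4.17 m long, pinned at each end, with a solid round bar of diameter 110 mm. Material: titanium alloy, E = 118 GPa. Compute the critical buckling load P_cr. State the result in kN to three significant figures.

I = πd⁴/64 = π×110⁴/64 = 7.187×10^6 mm⁴
I = 7.187×10^6 mm⁴ = 7.187×10^-6 m⁴
Effective length L_e = K·L = 1 × 4.17 = 4.170 m
P_cr = π²EI / L_e² = π² × 118×10⁹ × 7.187×10^-6 / 4.170² = 4.813×10^5 N

P_cr ≈ 481 kN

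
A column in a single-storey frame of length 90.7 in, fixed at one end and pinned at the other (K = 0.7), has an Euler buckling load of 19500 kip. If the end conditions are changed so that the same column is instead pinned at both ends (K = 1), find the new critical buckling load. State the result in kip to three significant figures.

P_cr ≈ 9550 kip

P_cr ∝ 1/K², so P_cr,new = P_cr,old × (K_old/K_new)² = 19500 × (0.7/1)²
= 19500 × 0.4900 = 9550 kip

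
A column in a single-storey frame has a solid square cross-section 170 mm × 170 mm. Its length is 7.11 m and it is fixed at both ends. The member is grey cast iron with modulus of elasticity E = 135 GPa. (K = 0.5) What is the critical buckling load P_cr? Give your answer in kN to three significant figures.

P_cr ≈ 7340 kN

I = a⁴/12 = 170⁴/12 = 6.960×10^7 mm⁴
I = 6.960×10^7 mm⁴ = 6.960×10^-5 m⁴
Effective length L_e = K·L = 0.5 × 7.11 = 3.555 m
P_cr = π²EI / L_e² = π² × 135×10⁹ × 6.960×10^-5 / 3.555² = 7.338×10^6 N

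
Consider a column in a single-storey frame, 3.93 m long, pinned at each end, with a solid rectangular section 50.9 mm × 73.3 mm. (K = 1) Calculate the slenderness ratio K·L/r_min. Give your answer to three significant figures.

λ ≈ 267

Buckling occurs about the weak axis: I_min = h·b³/12 with b = 50.9 mm (the shorter side).
I_min = 73.3×50.9³/12 = 8.055×10^5 mm⁴
A = 3.731×10^3 mm²;  r_min = √(I/A) = √(8.055×10^5/3.731×10^3) = 14.69 mm
L_e = K·L = 1 × 3.93 m = 3.930 m = 3930.0 mm
λ = L_e / r_min = 3930.0 / 14.69 = 267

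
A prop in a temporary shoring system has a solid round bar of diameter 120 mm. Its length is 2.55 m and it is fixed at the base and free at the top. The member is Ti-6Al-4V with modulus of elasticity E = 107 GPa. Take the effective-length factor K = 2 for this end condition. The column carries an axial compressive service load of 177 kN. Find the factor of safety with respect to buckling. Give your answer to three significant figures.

I = πd⁴/64 = π×120⁴/64 = 1.018×10^7 mm⁴
I = 1.018×10^7 mm⁴ = 1.018×10^-5 m⁴
Effective length L_e = K·L = 2 × 2.55 = 5.100 m
P_cr = π²EI / L_e² = π² × 107×10⁹ × 1.018×10^-5 / 5.100² = 4.133×10^5 N
Factor of safety n = P_cr / P = 413.27 / 177 = 2.33

n ≈ 2.33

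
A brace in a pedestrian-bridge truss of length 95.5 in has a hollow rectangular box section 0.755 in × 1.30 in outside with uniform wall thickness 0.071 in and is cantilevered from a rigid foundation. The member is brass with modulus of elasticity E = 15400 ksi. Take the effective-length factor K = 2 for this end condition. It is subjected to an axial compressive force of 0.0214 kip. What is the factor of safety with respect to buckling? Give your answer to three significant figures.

n ≈ 4.75

Inner dimensions: h_i = 1.30 − 2×0.071 = 1.158 in, b_i = 0.755 − 2×0.071 = 0.6130 in
Weak-axis I_min = (h_o·b_o³ − h_i·b_i³)/12 with b_o = 0.755, b_i = 0.6130 in (shorter outer/inner sides).
I_min = (1.30×0.755³ − 1.158×0.6130³)/12 = 2.439×10^-2 in⁴
Effective length L_e = K·L = 2 × 95.5 = 191.0 in
P_cr = π²EI / L_e² = π² × 15400×10³ × 2.439×10^-2 / 191.0² = 101.6 lb
Factor of safety n = P_cr / P = 0.10164 / 0.0214 = 4.75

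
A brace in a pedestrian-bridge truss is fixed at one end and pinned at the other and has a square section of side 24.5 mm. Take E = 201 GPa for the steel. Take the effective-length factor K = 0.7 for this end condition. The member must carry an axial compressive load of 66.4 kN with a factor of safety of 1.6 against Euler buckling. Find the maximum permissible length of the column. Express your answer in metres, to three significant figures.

L_max ≈ 1.07 m

I = a⁴/12 = 24.5⁴/12 = 3.003×10^4 mm⁴
I = 3.003×10^-8 m⁴
Required critical load P_cr = n·P = 1.6 × 66.4 = 106.2 kN = 1.062×10^5 N
From P_cr = π²EI/(K·L)²:  L = (1/K)·√(π²EI/P_cr) = (1/0.7)·√(π²×2.01×10^11×3.003×10^-8/1.062×10^5)
L = 1.07 m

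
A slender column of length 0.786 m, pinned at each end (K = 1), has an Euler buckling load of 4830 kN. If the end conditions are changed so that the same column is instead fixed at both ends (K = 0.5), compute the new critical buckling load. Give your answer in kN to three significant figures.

P_cr ∝ 1/K², so P_cr,new = P_cr,old × (K_old/K_new)² = 4830 × (1/0.5)²
= 4830 × 4.000 = 19300 kN

P_cr ≈ 19300 kN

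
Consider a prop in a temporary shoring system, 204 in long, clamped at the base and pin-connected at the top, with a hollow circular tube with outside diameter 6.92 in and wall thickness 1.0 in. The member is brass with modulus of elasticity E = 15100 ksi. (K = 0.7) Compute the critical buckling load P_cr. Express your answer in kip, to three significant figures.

P_cr ≈ 612 kip

Inner diameter d_i = 6.92 − 2×1.0 = 4.920 in
I = π(d_o⁴ − d_i⁴)/64 = π(6.92⁴ − 4.920⁴)/64 = 83.80 in⁴
Effective length L_e = K·L = 0.7 × 204 = 142.8 in
P_cr = π²EI / L_e² = π² × 15100×10³ × 83.80 / 142.8² = 6.124×10^5 lb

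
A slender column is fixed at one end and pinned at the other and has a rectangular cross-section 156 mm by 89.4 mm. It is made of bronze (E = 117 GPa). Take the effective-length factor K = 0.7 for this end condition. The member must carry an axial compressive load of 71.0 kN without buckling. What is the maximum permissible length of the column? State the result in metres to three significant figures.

L_max ≈ 17.6 m

Buckling occurs about the weak axis: I_min = h·b³/12 with b = 89.4 mm (the shorter side).
I_min = 156×89.4³/12 = 9.289×10^6 mm⁴
I = 9.289×10^-6 m⁴
At the buckling limit P_cr = P = 7.100×10^4 N
From P_cr = π²EI/(K·L)²:  L = (1/K)·√(π²EI/P_cr) = (1/0.7)·√(π²×1.17×10^11×9.289×10^-6/7.100×10^4)
L = 17.6 m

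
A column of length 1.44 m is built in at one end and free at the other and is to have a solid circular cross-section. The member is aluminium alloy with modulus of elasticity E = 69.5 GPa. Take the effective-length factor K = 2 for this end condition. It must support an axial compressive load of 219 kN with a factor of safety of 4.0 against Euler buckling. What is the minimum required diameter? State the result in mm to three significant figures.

d ≈ 121 mm

Required P_cr = n·P = 4.0 × 219 = 876.0 kN
L_e = K·L = 2 × 1.44 = 2.880 m
Required I = P_cr·L_e²/(π²E) = 8.760×10^5 × 2.880² / (π² × 6.95×10^10) = 1.059×10^-5 m⁴
I_req = 1.059×10^7 mm⁴
Solid circle: I = πd⁴/64  ⇒  d = (64I/π)^(1/4) = (64×1.059×10^7/π)^(1/4) = 121 mm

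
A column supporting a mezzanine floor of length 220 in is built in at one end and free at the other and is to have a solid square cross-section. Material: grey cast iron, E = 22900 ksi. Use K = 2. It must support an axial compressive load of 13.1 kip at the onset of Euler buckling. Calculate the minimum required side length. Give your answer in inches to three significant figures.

a ≈ 3.41 in

L_e = K·L = 2 × 220 = 440.0 in
Required I = P_cr·L_e²/(π²E) = 1.310×10^4 × 440.0² / (π² × 2.29×10^7) = 11.22 in⁴
Solid square: I = a⁴/12  ⇒  a = (12I)^(1/4) = (12×11.22)^(1/4) = 3.41 in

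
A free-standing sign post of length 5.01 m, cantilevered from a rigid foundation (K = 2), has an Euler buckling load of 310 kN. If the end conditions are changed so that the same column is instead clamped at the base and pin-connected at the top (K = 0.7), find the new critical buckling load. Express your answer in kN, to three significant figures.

P_cr ∝ 1/K², so P_cr,new = P_cr,old × (K_old/K_new)² = 310 × (2/0.7)²
= 310 × 8.163 = 2530 kN

P_cr ≈ 2530 kN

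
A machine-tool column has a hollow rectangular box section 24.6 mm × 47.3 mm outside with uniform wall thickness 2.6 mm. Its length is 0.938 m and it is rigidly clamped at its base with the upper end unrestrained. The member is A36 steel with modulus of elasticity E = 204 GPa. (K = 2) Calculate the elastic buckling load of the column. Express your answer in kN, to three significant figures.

P_cr ≈ 18.9 kN

Inner dimensions: h_i = 47.3 − 2×2.6 = 42.10 mm, b_i = 24.6 − 2×2.6 = 19.40 mm
Weak-axis I_min = (h_o·b_o³ − h_i·b_i³)/12 with b_o = 24.6, b_i = 19.40 mm (shorter outer/inner sides).
I_min = (47.3×24.6³ − 42.10×19.40³)/12 = 3.306×10^4 mm⁴
I = 3.306×10^4 mm⁴ = 3.306×10^-8 m⁴
Effective length L_e = K·L = 2 × 0.938 = 1.876 m
P_cr = π²EI / L_e² = π² × 204×10⁹ × 3.306×10^-8 / 1.876² = 1.892×10^4 N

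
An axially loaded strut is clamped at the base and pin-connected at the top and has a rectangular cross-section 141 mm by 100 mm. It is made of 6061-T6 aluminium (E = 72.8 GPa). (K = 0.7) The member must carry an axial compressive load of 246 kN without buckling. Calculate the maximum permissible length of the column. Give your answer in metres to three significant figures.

L_max ≈ 8.37 m

Buckling occurs about the weak axis: I_min = h·b³/12 with b = 100 mm (the shorter side).
I_min = 141×100³/12 = 1.175×10^7 mm⁴
I = 1.175×10^-5 m⁴
At the buckling limit P_cr = P = 2.460×10^5 N
From P_cr = π²EI/(K·L)²:  L = (1/K)·√(π²EI/P_cr) = (1/0.7)·√(π²×7.28×10^10×1.175×10^-5/2.460×10^5)
L = 8.37 m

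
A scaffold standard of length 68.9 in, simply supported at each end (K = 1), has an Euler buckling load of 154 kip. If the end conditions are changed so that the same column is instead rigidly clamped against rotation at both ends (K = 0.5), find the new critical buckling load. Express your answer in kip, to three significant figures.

P_cr ∝ 1/K², so P_cr,new = P_cr,old × (K_old/K_new)² = 154 × (1/0.5)²
= 154 × 4.000 = 616 kip

P_cr ≈ 616 kip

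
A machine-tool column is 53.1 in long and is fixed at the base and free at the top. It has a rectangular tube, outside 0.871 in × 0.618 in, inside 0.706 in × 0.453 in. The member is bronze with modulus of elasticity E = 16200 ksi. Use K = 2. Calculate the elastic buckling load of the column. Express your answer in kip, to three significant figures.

P_cr ≈ 0.165 kip

Weak-axis I_min = (h_o·b_o³ − h_i·b_i³)/12 with b_o = 0.618, b_i = 0.4530 in (shorter outer/inner sides).
I_min = (0.871×0.618³ − 0.7060×0.4530³)/12 = 1.166×10^-2 in⁴
Effective length L_e = K·L = 2 × 53.1 = 106.2 in
P_cr = π²EI / L_e² = π² × 16200×10³ × 1.166×10^-2 / 106.2² = 165.3 lb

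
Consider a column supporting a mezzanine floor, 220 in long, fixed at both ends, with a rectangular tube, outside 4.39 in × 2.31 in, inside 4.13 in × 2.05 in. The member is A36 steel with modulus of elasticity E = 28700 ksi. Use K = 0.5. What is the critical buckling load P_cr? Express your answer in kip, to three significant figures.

Weak-axis I_min = (h_o·b_o³ − h_i·b_i³)/12 with b_o = 2.31, b_i = 2.050 in (shorter outer/inner sides).
I_min = (4.39×2.31³ − 4.130×2.050³)/12 = 1.544 in⁴
Effective length L_e = K·L = 0.5 × 220 = 110.0 in
P_cr = π²EI / L_e² = π² × 28700×10³ × 1.544 / 110.0² = 3.615×10^4 lb

P_cr ≈ 36.2 kip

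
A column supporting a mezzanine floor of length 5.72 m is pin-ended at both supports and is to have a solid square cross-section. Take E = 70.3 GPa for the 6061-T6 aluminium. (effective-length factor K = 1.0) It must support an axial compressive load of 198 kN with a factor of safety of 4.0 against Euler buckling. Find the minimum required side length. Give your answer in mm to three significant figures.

Required P_cr = n·P = 4.0 × 198 = 792.0 kN
L_e = K·L = 1 × 5.72 = 5.720 m
Required I = P_cr·L_e²/(π²E) = 7.920×10^5 × 5.720² / (π² × 7.03×10^10) = 3.735×10^-5 m⁴
I_req = 3.735×10^7 mm⁴
Solid square: I = a⁴/12  ⇒  a = (12I)^(1/4) = (12×3.735×10^7)^(1/4) = 145 mm

a ≈ 145 mm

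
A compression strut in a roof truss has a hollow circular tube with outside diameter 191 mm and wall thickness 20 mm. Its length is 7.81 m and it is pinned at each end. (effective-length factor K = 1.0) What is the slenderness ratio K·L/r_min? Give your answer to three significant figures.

λ ≈ 128

Inner diameter d_i = 191 − 2×20 = 151.0 mm
I = π(d_o⁴ − d_i⁴)/64 = π(191⁴ − 151.0⁴)/64 = 3.981×10^7 mm⁴
A = 1.074×10^4 mm²;  r_min = √(I/A) = √(3.981×10^7/1.074×10^4) = 60.87 mm
L_e = K·L = 1 × 7.81 m = 7.810 m = 7810.0 mm
λ = L_e / r_min = 7810.0 / 60.87 = 128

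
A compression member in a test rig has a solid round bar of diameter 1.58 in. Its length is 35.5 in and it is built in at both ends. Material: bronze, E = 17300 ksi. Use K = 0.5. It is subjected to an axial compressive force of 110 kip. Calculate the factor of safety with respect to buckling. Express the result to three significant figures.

n ≈ 1.51

I = πd⁴/64 = π×1.58⁴/64 = 0.3059 in⁴
Effective length L_e = K·L = 0.5 × 35.5 = 17.75 in
P_cr = π²EI / L_e² = π² × 17300×10³ × 0.3059 / 17.75² = 1.658×10^5 lb
Factor of safety n = P_cr / P = 165.79 / 110 = 1.51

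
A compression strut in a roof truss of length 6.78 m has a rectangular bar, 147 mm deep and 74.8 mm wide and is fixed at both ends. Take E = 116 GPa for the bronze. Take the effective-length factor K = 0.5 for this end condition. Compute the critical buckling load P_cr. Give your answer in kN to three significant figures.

P_cr ≈ 511 kN

Buckling occurs about the weak axis: I_min = h·b³/12 with b = 74.8 mm (the shorter side).
I_min = 147×74.8³/12 = 5.127×10^6 mm⁴
I = 5.127×10^6 mm⁴ = 5.127×10^-6 m⁴
Effective length L_e = K·L = 0.5 × 6.78 = 3.390 m
P_cr = π²EI / L_e² = π² × 116×10⁹ × 5.127×10^-6 / 3.390² = 5.107×10^5 N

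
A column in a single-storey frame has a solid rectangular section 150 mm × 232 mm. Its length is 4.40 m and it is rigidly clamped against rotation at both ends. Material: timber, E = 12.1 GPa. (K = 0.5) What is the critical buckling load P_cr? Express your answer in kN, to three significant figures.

P_cr ≈ 1610 kN

Buckling occurs about the weak axis: I_min = h·b³/12 with b = 150 mm (the shorter side).
I_min = 232×150³/12 = 6.525×10^7 mm⁴
I = 6.525×10^7 mm⁴ = 6.525×10^-5 m⁴
Effective length L_e = K·L = 0.5 × 4.40 = 2.200 m
P_cr = π²EI / L_e² = π² × 12.1×10⁹ × 6.525×10^-5 / 2.200² = 1.610×10^6 N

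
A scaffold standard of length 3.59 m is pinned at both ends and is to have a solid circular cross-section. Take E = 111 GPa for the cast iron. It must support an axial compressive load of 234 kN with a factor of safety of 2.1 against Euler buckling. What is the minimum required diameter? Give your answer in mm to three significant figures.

Required P_cr = n·P = 2.1 × 234 = 491.4 kN
L_e = K·L = 1 × 3.59 = 3.590 m
Required I = P_cr·L_e²/(π²E) = 4.914×10^5 × 3.590² / (π² × 1.11×10^11) = 5.781×10^-6 m⁴
I_req = 5.781×10^6 mm⁴
Solid circle: I = πd⁴/64  ⇒  d = (64I/π)^(1/4) = (64×5.781×10^6/π)^(1/4) = 104 mm

d ≈ 104 mm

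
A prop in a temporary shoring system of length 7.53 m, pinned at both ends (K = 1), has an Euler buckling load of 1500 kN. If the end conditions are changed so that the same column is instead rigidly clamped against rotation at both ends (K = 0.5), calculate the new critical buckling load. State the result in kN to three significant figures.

P_cr ≈ 6000 kN

P_cr ∝ 1/K², so P_cr,new = P_cr,old × (K_old/K_new)² = 1500 × (1/0.5)²
= 1500 × 4.000 = 6000 kN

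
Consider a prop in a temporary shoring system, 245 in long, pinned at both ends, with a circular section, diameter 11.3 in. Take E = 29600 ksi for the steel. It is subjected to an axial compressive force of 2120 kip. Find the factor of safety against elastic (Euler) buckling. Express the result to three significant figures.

n ≈ 1.84

I = πd⁴/64 = π×11.3⁴/64 = 800.4 in⁴
Effective length L_e = K·L = 1 × 245 = 245.0 in
P_cr = π²EI / L_e² = π² × 29600×10³ × 800.4 / 245.0² = 3.895×10^6 lb
Factor of safety n = P_cr / P = 3895.3 / 2120 = 1.84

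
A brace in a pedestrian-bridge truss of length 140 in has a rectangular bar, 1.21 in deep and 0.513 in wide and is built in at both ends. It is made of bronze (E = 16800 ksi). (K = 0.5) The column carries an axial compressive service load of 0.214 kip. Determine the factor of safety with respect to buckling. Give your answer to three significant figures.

Buckling occurs about the weak axis: I_min = h·b³/12 with b = 0.513 in (the shorter side).
I_min = 1.21×0.513³/12 = 1.361×10^-2 in⁴
Effective length L_e = K·L = 0.5 × 140 = 70.00 in
P_cr = π²EI / L_e² = π² × 16800×10³ × 1.361×10^-2 / 70.00² = 460.6 lb
Factor of safety n = P_cr / P = 0.46065 / 0.214 = 2.15

n ≈ 2.15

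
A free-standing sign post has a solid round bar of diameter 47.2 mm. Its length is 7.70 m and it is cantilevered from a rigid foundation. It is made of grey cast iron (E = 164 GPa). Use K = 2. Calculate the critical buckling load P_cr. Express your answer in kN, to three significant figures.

P_cr ≈ 1.66 kN

I = πd⁴/64 = π×47.2⁴/64 = 2.436×10^5 mm⁴
I = 2.436×10^5 mm⁴ = 2.436×10^-7 m⁴
Effective length L_e = K·L = 2 × 7.70 = 15.40 m
P_cr = π²EI / L_e² = π² × 164×10⁹ × 2.436×10^-7 / 15.40² = 1.663×10^3 N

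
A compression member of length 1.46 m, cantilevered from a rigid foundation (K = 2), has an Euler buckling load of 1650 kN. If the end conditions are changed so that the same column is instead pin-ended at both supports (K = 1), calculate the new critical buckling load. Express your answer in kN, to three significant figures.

P_cr ≈ 6600 kN

P_cr ∝ 1/K², so P_cr,new = P_cr,old × (K_old/K_new)² = 1650 × (2/1)²
= 1650 × 4.000 = 6600 kN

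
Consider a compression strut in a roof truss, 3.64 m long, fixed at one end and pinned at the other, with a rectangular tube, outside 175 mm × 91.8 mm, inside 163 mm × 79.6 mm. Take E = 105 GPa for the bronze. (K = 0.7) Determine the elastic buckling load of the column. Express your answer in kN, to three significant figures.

Weak-axis I_min = (h_o·b_o³ − h_i·b_i³)/12 with b_o = 91.8, b_i = 79.60 mm (shorter outer/inner sides).
I_min = (175×91.8³ − 163.0×79.60³)/12 = 4.431×10^6 mm⁴
I = 4.431×10^6 mm⁴ = 4.431×10^-6 m⁴
Effective length L_e = K·L = 0.7 × 3.64 = 2.548 m
P_cr = π²EI / L_e² = π² × 105×10⁹ × 4.431×10^-6 / 2.548² = 7.073×10^5 N

P_cr ≈ 707 kN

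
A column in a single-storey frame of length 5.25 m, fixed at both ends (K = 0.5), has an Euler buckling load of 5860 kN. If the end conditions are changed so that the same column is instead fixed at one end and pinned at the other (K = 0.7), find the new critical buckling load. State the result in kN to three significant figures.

P_cr ≈ 2990 kN

P_cr ∝ 1/K², so P_cr,new = P_cr,old × (K_old/K_new)² = 5860 × (0.5/0.7)²
= 5860 × 0.5102 = 2990 kN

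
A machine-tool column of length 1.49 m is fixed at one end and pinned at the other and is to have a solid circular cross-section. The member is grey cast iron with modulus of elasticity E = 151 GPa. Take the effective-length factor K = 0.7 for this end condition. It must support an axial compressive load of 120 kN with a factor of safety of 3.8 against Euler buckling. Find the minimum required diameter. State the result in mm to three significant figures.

d ≈ 51.0 mm

Required P_cr = n·P = 3.8 × 120 = 456.0 kN
L_e = K·L = 0.7 × 1.49 = 1.043 m
Required I = P_cr·L_e²/(π²E) = 4.560×10^5 × 1.043² / (π² × 1.51×10^11) = 3.329×10^-7 m⁴
I_req = 3.329×10^5 mm⁴
Solid circle: I = πd⁴/64  ⇒  d = (64I/π)^(1/4) = (64×3.329×10^5/π)^(1/4) = 51.0 mm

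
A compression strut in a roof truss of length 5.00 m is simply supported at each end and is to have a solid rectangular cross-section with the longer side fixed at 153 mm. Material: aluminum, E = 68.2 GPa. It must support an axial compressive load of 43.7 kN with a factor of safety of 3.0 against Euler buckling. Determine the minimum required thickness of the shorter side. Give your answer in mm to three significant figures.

b ≈ 72.6 mm

Required P_cr = n·P = 3.0 × 43.7 = 131.1 kN
L_e = K·L = 1 × 5.00 = 5.000 m
Required I = P_cr·L_e²/(π²E) = 1.311×10^5 × 5.000² / (π² × 6.82×10^10) = 4.869×10^-6 m⁴
I_req = 4.869×10^6 mm⁴
Rectangle, weak axis: I_min = h·b³/12 with h = 153 mm fixed  ⇒  b = (12I/h)^(1/3) = 72.6 mm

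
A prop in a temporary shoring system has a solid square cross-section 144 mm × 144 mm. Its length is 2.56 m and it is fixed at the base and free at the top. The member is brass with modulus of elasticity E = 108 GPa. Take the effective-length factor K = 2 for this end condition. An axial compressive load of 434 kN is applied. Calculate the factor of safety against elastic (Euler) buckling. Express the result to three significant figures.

I = a⁴/12 = 144⁴/12 = 3.583×10^7 mm⁴
I = 3.583×10^7 mm⁴ = 3.583×10^-5 m⁴
Effective length L_e = K·L = 2 × 2.56 = 5.120 m
P_cr = π²EI / L_e² = π² × 108×10⁹ × 3.583×10^-5 / 5.120² = 1.457×10^6 N
Factor of safety n = P_cr / P = 1457.0 / 434 = 3.36

n ≈ 3.36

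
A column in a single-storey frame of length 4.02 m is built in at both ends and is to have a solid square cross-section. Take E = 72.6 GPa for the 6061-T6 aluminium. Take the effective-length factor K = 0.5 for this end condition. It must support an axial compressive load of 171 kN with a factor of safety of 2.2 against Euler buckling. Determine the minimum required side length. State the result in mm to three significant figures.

Required P_cr = n·P = 2.2 × 171 = 376.2 kN
L_e = K·L = 0.5 × 4.02 = 2.010 m
Required I = P_cr·L_e²/(π²E) = 3.762×10^5 × 2.010² / (π² × 7.26×10^10) = 2.121×10^-6 m⁴
I_req = 2.121×10^6 mm⁴
Solid square: I = a⁴/12  ⇒  a = (12I)^(1/4) = (12×2.121×10^6)^(1/4) = 71.0 mm

a ≈ 71.0 mm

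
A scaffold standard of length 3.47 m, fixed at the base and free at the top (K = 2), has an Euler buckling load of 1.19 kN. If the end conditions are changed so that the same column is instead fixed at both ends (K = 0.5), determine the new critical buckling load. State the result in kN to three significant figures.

P_cr ∝ 1/K², so P_cr,new = P_cr,old × (K_old/K_new)² = 1.19 × (2/0.5)²
= 1.19 × 16.00 = 19.0 kN

P_cr ≈ 19.0 kN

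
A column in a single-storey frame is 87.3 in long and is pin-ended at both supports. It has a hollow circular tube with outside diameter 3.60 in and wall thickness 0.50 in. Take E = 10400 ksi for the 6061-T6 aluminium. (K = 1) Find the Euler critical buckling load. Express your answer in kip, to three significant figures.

Inner diameter d_i = 3.60 − 2×0.50 = 2.600 in
I = π(d_o⁴ − d_i⁴)/64 = π(3.60⁴ − 2.600⁴)/64 = 6.002 in⁴
Effective length L_e = K·L = 1 × 87.3 = 87.30 in
P_cr = π²EI / L_e² = π² × 10400×10³ × 6.002 / 87.30² = 8.083×10^4 lb

P_cr ≈ 80.8 kip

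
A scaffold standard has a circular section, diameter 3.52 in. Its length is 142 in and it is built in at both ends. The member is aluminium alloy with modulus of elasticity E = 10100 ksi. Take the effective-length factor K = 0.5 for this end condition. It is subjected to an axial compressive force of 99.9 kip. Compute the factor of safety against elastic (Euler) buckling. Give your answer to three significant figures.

I = πd⁴/64 = π×3.52⁴/64 = 7.536 in⁴
Effective length L_e = K·L = 0.5 × 142 = 71.00 in
P_cr = π²EI / L_e² = π² × 10100×10³ × 7.536 / 71.00² = 1.490×10^5 lb
Factor of safety n = P_cr / P = 149.02 / 99.9 = 1.49

n ≈ 1.49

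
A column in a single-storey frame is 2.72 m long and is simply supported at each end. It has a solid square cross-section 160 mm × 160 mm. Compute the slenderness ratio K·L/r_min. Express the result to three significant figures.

λ ≈ 58.9

I = a⁴/12 = 160⁴/12 = 5.461×10^7 mm⁴
A = 2.560×10^4 mm²;  r_min = √(I/A) = √(5.461×10^7/2.560×10^4) = 46.19 mm
L_e = K·L = 1 × 2.72 m = 2.720 m = 2720.0 mm
λ = L_e / r_min = 2720.0 / 46.19 = 58.9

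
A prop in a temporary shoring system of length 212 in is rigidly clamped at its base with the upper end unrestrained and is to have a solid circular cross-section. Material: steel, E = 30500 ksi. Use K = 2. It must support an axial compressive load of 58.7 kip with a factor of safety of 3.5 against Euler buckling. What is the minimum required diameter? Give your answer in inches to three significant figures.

Required P_cr = n·P = 3.5 × 58.7 = 205.4 kip
L_e = K·L = 2 × 212 = 424.0 in
Required I = P_cr·L_e²/(π²E) = 2.054×10^5 × 424.0² / (π² × 3.05×10^7) = 122.7 in⁴
Solid circle: I = πd⁴/64  ⇒  d = (64I/π)^(1/4) = (64×122.7/π)^(1/4) = 7.07 in

d ≈ 7.07 in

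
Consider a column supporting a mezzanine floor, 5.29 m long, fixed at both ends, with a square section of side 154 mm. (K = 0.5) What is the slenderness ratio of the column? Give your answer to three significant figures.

λ ≈ 59.5

I = a⁴/12 = 154⁴/12 = 4.687×10^7 mm⁴
A = 2.372×10^4 mm²;  r_min = √(I/A) = √(4.687×10^7/2.372×10^4) = 44.46 mm
L_e = K·L = 0.5 × 5.29 m = 2.645 m = 2645.0 mm
λ = L_e / r_min = 2645.0 / 44.46 = 59.5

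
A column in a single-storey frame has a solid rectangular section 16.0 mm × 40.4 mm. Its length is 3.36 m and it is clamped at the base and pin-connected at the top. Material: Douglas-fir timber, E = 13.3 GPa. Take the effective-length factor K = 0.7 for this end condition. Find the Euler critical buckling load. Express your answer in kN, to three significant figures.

Buckling occurs about the weak axis: I_min = h·b³/12 with b = 16.0 mm (the shorter side).
I_min = 40.4×16.0³/12 = 1.379×10^4 mm⁴
I = 1.379×10^4 mm⁴ = 1.379×10^-8 m⁴
Effective length L_e = K·L = 0.7 × 3.36 = 2.352 m
P_cr = π²EI / L_e² = π² × 13.3×10⁹ × 1.379×10^-8 / 2.352² = 327.2 N

P_cr ≈ 0.327 kN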